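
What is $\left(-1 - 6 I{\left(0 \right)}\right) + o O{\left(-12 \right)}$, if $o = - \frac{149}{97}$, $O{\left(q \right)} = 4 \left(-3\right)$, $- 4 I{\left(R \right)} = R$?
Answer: $\frac{1691}{97} \approx 17.433$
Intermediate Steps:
$I{\left(R \right)} = - \frac{R}{4}$
$O{\left(q \right)} = -12$
$o = - \frac{149}{97}$ ($o = \left(-149\right) \frac{1}{97} = - \frac{149}{97} \approx -1.5361$)
$\left(-1 - 6 I{\left(0 \right)}\right) + o O{\left(-12 \right)} = \left(-1 - 6 \left(\left(- \frac{1}{4}\right) 0\right)\right) - - \frac{1788}{97} = \left(-1 - 0\right) + \frac{1788}{97} = \left(-1 + 0\right) + \frac{1788}{97} = -1 + \frac{1788}{97} = \frac{1691}{97}$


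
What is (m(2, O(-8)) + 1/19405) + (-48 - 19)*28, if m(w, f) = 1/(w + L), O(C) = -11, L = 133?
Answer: -982898152/523935 ≈ -1876.0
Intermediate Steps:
m(w, f) = 1/(133 + w) (m(w, f) = 1/(w + 133) = 1/(133 + w))
(m(2, O(-8)) + 1/19405) + (-48 - 19)*28 = (1/(133 + 2) + 1/19405) + (-48 - 19)*28 = (1/135 + 1/19405) - 67*28 = (1/135 + 1/19405) - 1876 = 3908/523935 - 1876 = -982898152/523935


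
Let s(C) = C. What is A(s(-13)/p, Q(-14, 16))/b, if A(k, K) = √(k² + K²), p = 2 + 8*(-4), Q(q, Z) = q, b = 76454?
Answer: √176569/2293620 ≈ 0.00018320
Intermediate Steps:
p = -30 (p = 2 - 32 = -30)
A(k, K) = √(K² + k²)
A(s(-13)/p, Q(-14, 16))/b = √((-14)² + (-13/(-30))²)/76454 = √(196 + (-13*(-1/30))²)*(1/76454) = √(196 + (13/30)²)*(1/76454) = √(196 + 169/900)*(1/76454) = √(176569/900)*(1/76454) = (√176569/30)*(1/76454) = √176569/2293620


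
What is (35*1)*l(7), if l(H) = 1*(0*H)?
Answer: 0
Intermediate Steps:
l(H) = 0 (l(H) = 1*0 = 0)
(35*1)*l(7) = (35*1)*0 = 35*0 = 0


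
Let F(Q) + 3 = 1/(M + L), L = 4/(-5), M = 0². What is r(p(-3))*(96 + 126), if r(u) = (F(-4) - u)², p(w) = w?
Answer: 2775/8 ≈ 346.88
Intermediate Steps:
M = 0
L = -⅘ (L = 4*(-⅕) = -⅘ ≈ -0.80000)
F(Q) = -17/4 (F(Q) = -3 + 1/(0 - ⅘) = -3 + 1/(-⅘) = -3 - 5/4 = -17/4)
r(u) = (-17/4 - u)²
r(p(-3))*(96 + 126) = ((17 + 4*(-3))²/16)*(96 + 126) = ((17 - 12)²/16)*222 = ((1/16)*5²)*222 = ((1/16)*25)*222 = (25/16)*222 = 2775/8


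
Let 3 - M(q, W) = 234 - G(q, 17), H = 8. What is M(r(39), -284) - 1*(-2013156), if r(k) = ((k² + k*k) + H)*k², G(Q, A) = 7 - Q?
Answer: -2626118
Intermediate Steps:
r(k) = k²*(8 + 2*k²) (r(k) = ((k² + k*k) + 8)*k² = ((k² + k²) + 8)*k² = (2*k² + 8)*k² = (8 + 2*k²)*k² = k²*(8 + 2*k²))
M(q, W) = -224 - q (M(q, W) = 3 - (234 - (7 - q)) = 3 - (234 + (-7 + q)) = 3 - (227 + q) = 3 + (-227 - q) = -224 - q)
M(r(39), -284) - 1*(-2013156) = (-224 - 2*39²*(4 + 39²)) - 1*(-2013156) = (-224 - 2*1521*(4 + 1521)) + 2013156 = (-224 - 2*1521*1525) + 2013156 = (-224 - 1*4639050) + 2013156 = (-224 - 4639050) + 2013156 = -4639274 + 2013156 = -2626118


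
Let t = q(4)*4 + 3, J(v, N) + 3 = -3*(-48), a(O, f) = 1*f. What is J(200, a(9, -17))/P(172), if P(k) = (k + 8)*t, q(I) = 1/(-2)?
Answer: 47/60 ≈ 0.78333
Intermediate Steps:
q(I) = -1/2
a(O, f) = f
J(v, N) = 141 (J(v, N) = -3 - 3*(-48) = -3 + 144 = 141)
t = 1 (t = -1/2*4 + 3 = -2 + 3 = 1)
P(k) = 8 + k (P(k) = (k + 8)*1 = (8 + k)*1 = 8 + k)
J(200, a(9, -17))/P(172) = 141/(8 + 172) = 141/180 = 141*(1/180) = 47/60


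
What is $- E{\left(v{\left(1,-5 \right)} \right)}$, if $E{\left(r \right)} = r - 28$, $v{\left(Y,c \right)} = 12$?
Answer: $16$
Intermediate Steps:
$E{\left(r \right)} = -28 + r$ ($E{\left(r \right)} = r - 28 = -28 + r$)
$- E{\left(v{\left(1,-5 \right)} \right)} = - (-28 + 12) = \left(-1\right) \left(-16\right) = 16$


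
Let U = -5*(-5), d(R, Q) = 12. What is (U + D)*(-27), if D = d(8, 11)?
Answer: -999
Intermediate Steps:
D = 12
U = 25
(U + D)*(-27) = (25 + 12)*(-27) = 37*(-27) = -999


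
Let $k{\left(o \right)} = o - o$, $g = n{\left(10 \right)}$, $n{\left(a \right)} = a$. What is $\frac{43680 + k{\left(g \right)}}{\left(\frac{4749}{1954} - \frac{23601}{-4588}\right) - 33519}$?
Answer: $- \frac{65264850560}{50071386887} \approx -1.3034$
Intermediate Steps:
$g = 10$
$k{\left(o \right)} = 0$
$\frac{43680 + k{\left(g \right)}}{\left(\frac{4749}{1954} - \frac{23601}{-4588}\right) - 33519} = \frac{43680 + 0}{\left(\frac{4749}{1954} - \frac{23601}{-4588}\right) - 33519} = \frac{43680}{\left(4749 \cdot \frac{1}{1954} - - \frac{23601}{4588}\right) - 33519} = \frac{43680}{\left(\frac{4749}{1954} + \frac{23601}{4588}\right) - 33519} = \frac{43680}{\frac{33952383}{4482476} - 33519} = \frac{43680}{- \frac{150214160661}{4482476}} = 43680 \left(- \frac{4482476}{150214160661}\right) = - \frac{65264850560}{50071386887}$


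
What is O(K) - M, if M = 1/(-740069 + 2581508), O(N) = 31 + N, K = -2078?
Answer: -3769425634/1841439 ≈ -2047.0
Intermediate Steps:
M = 1/1841439 ≈ 5.4305e-7
O(K) - M = (31 - 2078) - 1*1/1841439 = -2047 - 1/1841439 = -3769425634/1841439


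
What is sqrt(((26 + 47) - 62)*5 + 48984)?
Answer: sqrt(49039) ≈ 221.45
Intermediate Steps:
sqrt(((26 + 47) - 62)*5 + 48984) = sqrt((73 - 62)*5 + 48984) = sqrt(11*5 + 48984) = sqrt(55 + 48984) = sqrt(49039)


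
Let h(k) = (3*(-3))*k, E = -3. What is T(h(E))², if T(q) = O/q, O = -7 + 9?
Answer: 4/729 ≈ 0.0054870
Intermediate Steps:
h(k) = -9*k
O = 2
T(q) = 2/q
T(h(E))² = (2/((-9*(-3))))² = (2/27)² = 4/729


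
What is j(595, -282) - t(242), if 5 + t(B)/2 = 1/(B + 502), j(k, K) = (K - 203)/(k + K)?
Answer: 983627/116436 ≈ 8.4478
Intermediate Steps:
j(k, K) = (-203 + K)/(K + k)
t(B) = -10 + 2/(502 + B) (t(B) = -10 + 2/(B + 502) = -10 + 2/(502 + B))
j(595, -282) - t(242) = (-203 - 282)/(-282 + 595) - 2*(-2509 - 5*242)/(502 + 242) = -485/313 - 2*(-2509 - 1210)/744 = (1/313)*(-485) - 2*(-3719)/744 = -485/313 - 1*(-3719/372) = -485/313 + 3719/372 = 983627/116436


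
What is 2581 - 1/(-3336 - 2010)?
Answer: 13798027/5346 ≈ 2581.0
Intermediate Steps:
2581 - 1/(-3336 - 2010) = 2581 - 1/(-5346) = 2581 - 1*(-1/5346) = 2581 + 1/5346 = 13798027/5346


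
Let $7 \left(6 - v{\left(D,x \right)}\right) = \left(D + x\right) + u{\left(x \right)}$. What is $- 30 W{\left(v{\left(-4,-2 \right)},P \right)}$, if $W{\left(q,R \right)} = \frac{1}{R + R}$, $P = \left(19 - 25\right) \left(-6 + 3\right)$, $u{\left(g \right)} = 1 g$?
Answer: $- \frac{5}{6} \approx -0.83333$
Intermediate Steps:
$u{\left(g \right)} = g$
$v{\left(D,x \right)} = 6 - \frac{2 x}{7} - \frac{D}{7}$ ($v{\left(D,x \right)} = 6 - \frac{\left(D + x\right) + x}{7} = 6 - \frac{D + 2 x}{7} = 6 - \left(\frac{D}{7} + \frac{2 x}{7}\right) = 6 - \frac{2 x}{7} - \frac{D}{7}$)
$P = 18$ ($P = \left(-6\right) \left(-3\right) = 18$)
$W{\left(q,R \right)} = \frac{1}{2 R}$
$- 30 W{\left(v{\left(-4,-2 \right)},P \right)} = - 30 \frac{1}{2 \cdot 18} = - 30 \cdot \frac{1}{2} \cdot \frac{1}{18} = \left(-30\right) \frac{1}{36} = - \frac{5}{6}$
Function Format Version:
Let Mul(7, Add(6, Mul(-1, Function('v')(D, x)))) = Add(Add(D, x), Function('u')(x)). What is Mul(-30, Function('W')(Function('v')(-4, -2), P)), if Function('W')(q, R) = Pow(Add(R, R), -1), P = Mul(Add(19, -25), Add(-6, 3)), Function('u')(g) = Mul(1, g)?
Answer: Rational(-5, 6) ≈ -0.83333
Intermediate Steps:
Function('u')(g) = g
Function('v')(D, x) = Add(6, Mul(Rational(-2, 7), x), Mul(Rational(-1, 7), D)) (Function('v')(D, x) = Add(6, Mul(Rational(-1, 7), Add(Add(D, x), x))) = Add(6, Mul(Rational(-1, 7), Add(D, Mul(2, x)))) = Add(6, Add(Mul(Rational(-2, 7), x), Mul(Rational(-1, 7), D))) = Add(6, Mul(Rational(-2, 7), x), Mul(Rational(-1, 7), D)))
P = 18 (P = Mul(-6, -3) = 18)
Function('W')(q, R) = Mul(Rational(1, 2), Pow(R, -1)) (Function('W')(q, R) = Pow(Mul(2, R), -1) = Mul(Rational(1, 2), Pow(R, -1)))
Mul(-30, Function('W')(Function('v')(-4, -2), P)) = Mul(-30, Mul(Rational(1, 2), Pow(18, -1))) = Mul(-30, Mul(Rational(1, 2), Rational(1, 18))) = Mul(-30, Rational(1, 36)) = Rational(-5, 6)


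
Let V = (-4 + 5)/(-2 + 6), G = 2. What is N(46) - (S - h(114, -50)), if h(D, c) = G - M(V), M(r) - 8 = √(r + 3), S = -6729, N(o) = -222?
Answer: 6501 - √13/2 ≈ 6499.2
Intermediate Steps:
V = ¼ (V = 1/4 = 1*(¼) = ¼ ≈ 0.25000)
M(r) = 8 + √(3 + r) (M(r) = 8 + √(r + 3) = 8 + √(3 + r))
h(D, c) = -6 - √13/2 (h(D, c) = 2 - (8 + √(3 + ¼)) = 2 - (8 + √(13/4)) = 2 - (8 + √13/2) = 2 + (-8 - √13/2) = -6 - √13/2)
N(46) - (S - h(114, -50)) = -222 - (-6729 - (-6 - √13/2)) = -222 - (-6729 + (6 + √13/2)) = -222 - (-6723 + √13/2) = -222 + (6723 - √13/2) = 6501 - √13/2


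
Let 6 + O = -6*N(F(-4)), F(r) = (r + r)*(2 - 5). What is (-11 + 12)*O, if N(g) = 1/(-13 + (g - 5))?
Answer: -7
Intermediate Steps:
F(r) = -6*r (F(r) = (2*r)*(-3) = -6*r)
N(g) = 1/(-18 + g) (N(g) = 1/(-13 + (-5 + g)) = 1/(-18 + g))
O = -7 (O = -6 - 6/(-18 - 6*(-4)) = -6 - 6/(-18 + 24) = -6 - 6/6 = -6 - 6*⅙ = -6 - 1 = -7)
(-11 + 12)*O = (-11 + 12)*(-7) = 1*(-7) = -7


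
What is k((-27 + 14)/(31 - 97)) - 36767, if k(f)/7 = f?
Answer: -2426531/66 ≈ -36766.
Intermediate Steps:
k(f) = 7*f
k((-27 + 14)/(31 - 97)) - 36767 = 7*((-27 + 14)/(31 - 97)) - 36767 = 7*(-13/(-66)) - 36767 = 7*(-13*(-1/66)) - 36767 = 7*(13/66) - 36767 = 91/66 - 36767 = -2426531/66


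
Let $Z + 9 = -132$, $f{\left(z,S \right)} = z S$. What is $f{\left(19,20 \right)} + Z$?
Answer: $239$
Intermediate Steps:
$f{\left(z,S \right)} = S z$
$Z = -141$ ($Z = -9 - 132 = -141$)
$f{\left(19,20 \right)} + Z = 20 \cdot 19 - 141 = 380 - 141 = 239$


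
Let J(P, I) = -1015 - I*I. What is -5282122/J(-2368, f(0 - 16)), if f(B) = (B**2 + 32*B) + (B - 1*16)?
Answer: 5282122/83959 ≈ 62.913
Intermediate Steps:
f(B) = -16 + B**2 + 33*B (f(B) = (B**2 + 32*B) + (B - 16) = (B**2 + 32*B) + (-16 + B) = -16 + B**2 + 33*B)
J(P, I) = -1015 - I**2
-5282122/J(-2368, f(0 - 16)) = -5282122/(-1015 - (-16 + (0 - 16)**2 + 33*(0 - 16))**2) = -5282122/(-1015 - (-16 + (-16)**2 + 33*(-16))**2) = -5282122/(-1015 - (-16 + 256 - 528)**2) = -5282122/(-1015 - 1*(-288)**2) = -5282122/(-1015 - 1*82944) = -5282122/(-1015 - 82944) = -5282122/(-83959) = -5282122*(-1/83959) = 5282122/83959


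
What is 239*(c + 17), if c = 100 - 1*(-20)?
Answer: 32743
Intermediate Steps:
c = 120 (c = 100 + 20 = 120)
239*(c + 17) = 239*(120 + 17) = 239*137 = 32743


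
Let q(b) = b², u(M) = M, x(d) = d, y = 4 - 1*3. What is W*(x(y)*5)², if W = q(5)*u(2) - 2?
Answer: 1200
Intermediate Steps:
y = 1 (y = 4 - 3 = 1)
W = 48 (W = 5²*2 - 2 = 25*2 - 2 = 50 - 2 = 48)
W*(x(y)*5)² = 48*(1*5)² = 48*5² = 48*25 = 1200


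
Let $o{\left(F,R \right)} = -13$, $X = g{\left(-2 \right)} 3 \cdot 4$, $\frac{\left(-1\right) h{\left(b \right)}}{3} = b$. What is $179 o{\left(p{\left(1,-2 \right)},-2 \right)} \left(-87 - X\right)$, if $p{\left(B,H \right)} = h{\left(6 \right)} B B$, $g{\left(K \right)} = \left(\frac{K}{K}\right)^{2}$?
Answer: $230373$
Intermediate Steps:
$h{\left(b \right)} = - 3 b$
$g{\left(K \right)} = 1$ ($g{\left(K \right)} = 1^{2} = 1$)
$X = 12$ ($X = 1 \cdot 3 \cdot 4 = 3 \cdot 4 = 12$)
$p{\left(B,H \right)} = - 18 B^{2}$ ($p{\left(B,H \right)} = \left(-3\right) 6 B B = - 18 B B = - 18 B^{2}$)
$179 o{\left(p{\left(1,-2 \right)},-2 \right)} \left(-87 - X\right) = 179 \left(-13\right) \left(-87 - 12\right) = - 2327 \left(-87 - 12\right) = \left(-2327\right) \left(-99\right) = 230373$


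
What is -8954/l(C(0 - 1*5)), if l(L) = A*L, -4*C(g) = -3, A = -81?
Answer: 35816/243 ≈ 147.39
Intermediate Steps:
C(g) = ¾ (C(g) = -¼*(-3) = ¾)
l(L) = -81*L
-8954/l(C(0 - 1*5)) = -8954/((-81*¾)) = -8954/(-243/4) = -8954*(-4/243) = 35816/243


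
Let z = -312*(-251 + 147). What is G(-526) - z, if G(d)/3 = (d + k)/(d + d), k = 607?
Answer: -34135539/1052 ≈ -32448.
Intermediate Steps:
z = 32448 (z = -312*(-104) = 32448)
G(d) = 3*(607 + d)/(2*d) (G(d) = 3*((d + 607)/(d + d)) = 3*((607 + d)/((2*d))) = 3*((607 + d)*(1/(2*d))) = 3*((607 + d)/(2*d)) = 3*(607 + d)/(2*d))
G(-526) - z = (3/2)*(607 - 526)/(-526) - 1*32448 = (3/2)*(-1/526)*81 - 32448 = -243/1052 - 32448 = -34135539/1052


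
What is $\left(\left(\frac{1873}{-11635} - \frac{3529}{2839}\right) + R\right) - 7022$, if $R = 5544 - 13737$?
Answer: $- \frac{502624681837}{33031765} \approx -15216.0$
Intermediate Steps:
$R = -8193$
$\left(\left(\frac{1873}{-11635} - \frac{3529}{2839}\right) + R\right) - 7022 = \left(\left(\frac{1873}{-11635} - \frac{3529}{2839}\right) - 8193\right) - 7022 = \left(\left(1873 \left(- \frac{1}{11635}\right) - \frac{3529}{2839}\right) - 8193\right) - 7022 = \left(\left(- \frac{1873}{11635} - \frac{3529}{2839}\right) - 8193\right) - 7022 = \left(- \frac{46377362}{33031765} - 8193\right) - 7022 = - \frac{270675628007}{33031765} - 7022 = - \frac{502624681837}{33031765}$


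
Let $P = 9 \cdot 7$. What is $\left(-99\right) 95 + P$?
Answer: $-9342$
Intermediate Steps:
$P = 63$
$\left(-99\right) 95 + P = \left(-99\right) 95 + 63 = -9405 + 63 = -9342$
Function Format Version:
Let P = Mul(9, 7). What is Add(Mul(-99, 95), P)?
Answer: -9342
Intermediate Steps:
P = 63
Add(Mul(-99, 95), P) = Add(Mul(-99, 95), 63) = Add(-9405, 63) = -9342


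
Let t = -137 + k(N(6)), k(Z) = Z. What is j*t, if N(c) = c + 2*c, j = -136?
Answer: 16184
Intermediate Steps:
N(c) = 3*c
t = -119 (t = -137 + 3*6 = -137 + 18 = -119)
j*t = -136*(-119) = 16184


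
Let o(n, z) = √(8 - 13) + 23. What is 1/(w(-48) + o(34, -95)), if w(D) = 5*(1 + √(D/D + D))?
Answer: 1/(28 + I*√5 + 5*I*√47) ≈ 0.013224 - 0.017246*I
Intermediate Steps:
o(n, z) = 23 + I*√5 (o(n, z) = √(-5) + 23 = I*√5 + 23 = 23 + I*√5)
w(D) = 5 + 5*√(1 + D) (w(D) = 5*(1 + √(1 + D)) = 5 + 5*√(1 + D))
1/(w(-48) + o(34, -95)) = 1/((5 + 5*√(1 - 48)) + (23 + I*√5)) = 1/((5 + 5*√(-47)) + (23 + I*√5)) = 1/((5 + 5*(I*√47)) + (23 + I*√5)) = 1/((5 + 5*I*√47) + (23 + I*√5)) = 1/(28 + I*√5 + 5*I*√47)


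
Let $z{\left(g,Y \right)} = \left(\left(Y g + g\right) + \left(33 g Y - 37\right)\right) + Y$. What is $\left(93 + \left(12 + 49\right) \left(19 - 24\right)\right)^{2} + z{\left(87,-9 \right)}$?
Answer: $18363$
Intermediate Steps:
$z{\left(g,Y \right)} = -37 + Y + g + 34 Y g$ ($z{\left(g,Y \right)} = \left(\left(g + Y g\right) + \left(33 Y g - 37\right)\right) + Y = \left(\left(g + Y g\right) + \left(-37 + 33 Y g\right)\right) + Y = \left(-37 + g + 34 Y g\right) + Y = -37 + Y + g + 34 Y g$)
$\left(93 + \left(12 + 49\right) \left(19 - 24\right)\right)^{2} + z{\left(87,-9 \right)} = \left(93 + \left(12 + 49\right) \left(19 - 24\right)\right)^{2} + \left(-37 - 9 + 87 + 34 \left(-9\right) 87\right) = \left(93 + 61 \left(-5\right)\right)^{2} - 26581 = \left(93 - 305\right)^{2} - 26581 = \left(-212\right)^{2} - 26581 = 44944 - 26581 = 18363$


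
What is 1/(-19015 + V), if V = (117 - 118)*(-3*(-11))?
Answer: -1/19048 ≈ -5.2499e-5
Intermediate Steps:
V = -33 (V = -1*33 = -33)
1/(-19015 + V) = 1/(-19015 - 33) = 1/(-19048) = -1/19048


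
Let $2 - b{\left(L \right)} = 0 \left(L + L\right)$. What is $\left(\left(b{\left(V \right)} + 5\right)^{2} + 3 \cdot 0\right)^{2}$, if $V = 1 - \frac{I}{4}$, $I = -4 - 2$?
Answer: $2401$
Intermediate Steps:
$I = -6$ ($I = -4 - 2 = -6$)
$V = \frac{5}{2}$ ($V = 1 - - \frac{6}{4} = 1 - \left(-6\right) \frac{1}{4} = 1 - - \frac{3}{2} = 1 + \frac{3}{2} = \frac{5}{2} \approx 2.5$)
$b{\left(L \right)} = 2$ ($b{\left(L \right)} = 2 - 0 \left(L + L\right) = 2 - 0 \cdot 2 L = 2 - 0 = 2 + 0 = 2$)
$\left(\left(b{\left(V \right)} + 5\right)^{2} + 3 \cdot 0\right)^{2} = \left(\left(2 + 5\right)^{2} + 3 \cdot 0\right)^{2} = \left(7^{2} + 0\right)^{2} = \left(49 + 0\right)^{2} = 49^{2} = 2401$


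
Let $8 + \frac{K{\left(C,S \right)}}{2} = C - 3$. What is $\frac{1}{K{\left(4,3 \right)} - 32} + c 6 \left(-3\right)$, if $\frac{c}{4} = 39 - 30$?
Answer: $- \frac{29809}{46} \approx -648.02$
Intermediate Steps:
$K{\left(C,S \right)} = -22 + 2 C$ ($K{\left(C,S \right)} = -16 + 2 \left(C - 3\right) = -16 + 2 \left(-3 + C\right) = -16 + \left(-6 + 2 C\right) = -22 + 2 C$)
$c = 36$ ($c = 4 \left(39 - 30\right) = 4 \cdot 9 = 36$)
$\frac{1}{K{\left(4,3 \right)} - 32} + c 6 \left(-3\right) = \frac{1}{\left(-22 + 2 \cdot 4\right) - 32} + 36 \cdot 6 \left(-3\right) = \frac{1}{\left(-22 + 8\right) - 32} + 36 \left(-18\right) = \frac{1}{-14 - 32} - 648 = \frac{1}{-46} - 648 = - \frac{1}{46} - 648 = - \frac{29809}{46}$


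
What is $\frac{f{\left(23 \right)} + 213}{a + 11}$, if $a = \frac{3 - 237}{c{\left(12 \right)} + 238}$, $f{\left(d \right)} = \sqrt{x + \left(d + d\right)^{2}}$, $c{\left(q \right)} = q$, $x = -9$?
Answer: $\frac{26625}{1258} + \frac{875 \sqrt{43}}{1258} \approx 25.726$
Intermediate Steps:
$f{\left(d \right)} = \sqrt{-9 + 4 d^{2}}$ ($f{\left(d \right)} = \sqrt{-9 + \left(d + d\right)^{2}} = \sqrt{-9 + \left(2 d\right)^{2}} = \sqrt{-9 + 4 d^{2}}$)
$a = - \frac{117}{125}$ ($a = \frac{3 - 237}{12 + 238} = - \frac{234}{250} = \left(-234\right) \frac{1}{250} = - \frac{117}{125} \approx -0.936$)
$\frac{f{\left(23 \right)} + 213}{a + 11} = \frac{\sqrt{-9 + 4 \cdot 23^{2}} + 213}{- \frac{117}{125} + 11} = \frac{\sqrt{-9 + 4 \cdot 529} + 213}{\frac{1258}{125}} = \left(\sqrt{-9 + 2116} + 213\right) \frac{125}{1258} = \left(\sqrt{2107} + 213\right) \frac{125}{1258} = \left(7 \sqrt{43} + 213\right) \frac{125}{1258} = \left(213 + 7 \sqrt{43}\right) \frac{125}{1258} = \frac{26625}{1258} + \frac{875 \sqrt{43}}{1258}$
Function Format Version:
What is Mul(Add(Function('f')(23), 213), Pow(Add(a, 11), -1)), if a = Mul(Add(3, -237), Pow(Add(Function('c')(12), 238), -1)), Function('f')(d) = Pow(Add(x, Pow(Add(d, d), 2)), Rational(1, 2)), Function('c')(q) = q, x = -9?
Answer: Add(Rational(26625, 1258), Mul(Rational(875, 1258), Pow(43, Rational(1, 2)))) ≈ 25.726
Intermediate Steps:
Function('f')(d) = Pow(Add(-9, Mul(4, Pow(d, 2))), Rational(1, 2)) (Function('f')(d) = Pow(Add(-9, Pow(Add(d, d), 2)), Rational(1, 2)) = Pow(Add(-9, Pow(Mul(2, d), 2)), Rational(1, 2)) = Pow(Add(-9, Mul(4, Pow(d, 2))), Rational(1, 2)))
a = Rational(-117, 125) (a = Mul(Add(3, -237), Pow(Add(12, 238), -1)) = Mul(-234, Pow(250, -1)) = Mul(-234, Rational(1, 250)) = Rational(-117, 125) ≈ -0.93600)
Mul(Add(Function('f')(23), 213), Pow(Add(a, 11), -1)) = Mul(Add(Pow(Add(-9, Mul(4, Pow(23, 2))), Rational(1, 2)), 213), Pow(Add(Rational(-117, 125), 11), -1)) = Mul(Add(Pow(Add(-9, Mul(4, 529)), Rational(1, 2)), 213), Pow(Rational(1258, 125), -1)) = Mul(Add(Pow(Add(-9, 2116), Rational(1, 2)), 213), Rational(125, 1258)) = Mul(Add(Pow(2107, Rational(1, 2)), 213), Rational(125, 1258)) = Mul(Add(Mul(7, Pow(43, Rational(1, 2))), 213), Rational(125, 1258)) = Mul(Add(213, Mul(7, Pow(43, Rational(1, 2)))), Rational(125, 1258)) = Add(Rational(26625, 1258), Mul(Rational(875, 1258), Pow(43, Rational(1, 2))))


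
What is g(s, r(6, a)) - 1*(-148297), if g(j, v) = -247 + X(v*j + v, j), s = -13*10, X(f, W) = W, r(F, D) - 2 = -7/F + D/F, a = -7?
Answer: 147920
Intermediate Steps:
r(F, D) = 2 - 7/F + D/F (r(F, D) = 2 + (-7/F + D/F) = 2 - 7/F + D/F)
s = -130
g(j, v) = -247 + j
g(s, r(6, a)) - 1*(-148297) = (-247 - 130) - 1*(-148297) = -377 + 148297 = 147920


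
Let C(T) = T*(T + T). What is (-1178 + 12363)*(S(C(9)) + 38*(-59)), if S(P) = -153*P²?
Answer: -44936565190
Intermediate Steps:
C(T) = 2*T² (C(T) = T*(2*T) = 2*T²)
(-1178 + 12363)*(S(C(9)) + 38*(-59)) = (-1178 + 12363)*(-153*(2*9²)² + 38*(-59)) = 11185*(-153*(2*81)² - 2242) = 11185*(-153*162² - 2242) = 11185*(-153*26244 - 2242) = 11185*(-4015332 - 2242) = 11185*(-4017574) = -44936565190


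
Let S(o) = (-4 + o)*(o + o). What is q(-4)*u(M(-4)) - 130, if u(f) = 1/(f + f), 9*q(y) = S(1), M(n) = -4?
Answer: -1559/12 ≈ -129.92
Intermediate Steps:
S(o) = 2*o*(-4 + o) (S(o) = (-4 + o)*(2*o) = 2*o*(-4 + o))
q(y) = -⅔ (q(y) = (2*1*(-4 + 1))/9 = (2*1*(-3))/9 = (⅑)*(-6) = -⅔)
u(f) = 1/(2*f)
q(-4)*u(M(-4)) - 130 = -1/(3*(-4)) - 130 = -(-1)/(3*4) - 130 = -⅔*(-⅛) - 130 = 1/12 - 130 = -1559/12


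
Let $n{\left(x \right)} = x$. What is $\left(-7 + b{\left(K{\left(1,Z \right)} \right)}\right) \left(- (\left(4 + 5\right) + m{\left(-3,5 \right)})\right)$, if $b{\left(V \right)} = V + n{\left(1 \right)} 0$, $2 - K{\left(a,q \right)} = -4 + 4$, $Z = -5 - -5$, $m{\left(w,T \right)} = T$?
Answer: $70$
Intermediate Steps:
$Z = 0$ ($Z = -5 + 5 = 0$)
$K{\left(a,q \right)} = 2$ ($K{\left(a,q \right)} = 2 - \left(-4 + 4\right) = 2 - 0 = 2 + 0 = 2$)
$b{\left(V \right)} = V$ ($b{\left(V \right)} = V + 1 \cdot 0 = V + 0 = V$)
$\left(-7 + b{\left(K{\left(1,Z \right)} \right)}\right) \left(- (\left(4 + 5\right) + m{\left(-3,5 \right)})\right) = \left(-7 + 2\right) \left(- (\left(4 + 5\right) + 5)\right) = - 5 \left(- (9 + 5)\right) = - 5 \left(\left(-1\right) 14\right) = \left(-5\right) \left(-14\right) = 70$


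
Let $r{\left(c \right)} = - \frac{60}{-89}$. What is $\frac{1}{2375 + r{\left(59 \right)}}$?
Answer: $\frac{89}{211435} \approx 0.00042093$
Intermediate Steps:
$r{\left(c \right)} = \frac{60}{89}$ ($r{\left(c \right)} = \left(-60\right) \left(- \frac{1}{89}\right) = \frac{60}{89}$)
$\frac{1}{2375 + r{\left(59 \right)}} = \frac{1}{2375 + \frac{60}{89}} = \frac{1}{\frac{211435}{89}} = \frac{89}{211435}$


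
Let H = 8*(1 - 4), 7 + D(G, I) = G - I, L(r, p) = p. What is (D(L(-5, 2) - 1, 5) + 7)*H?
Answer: 96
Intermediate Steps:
D(G, I) = -7 + G - I (D(G, I) = -7 + (G - I) = -7 + G - I)
H = -24 (H = 8*(-3) = -24)
(D(L(-5, 2) - 1, 5) + 7)*H = ((-7 + (2 - 1) - 1*5) + 7)*(-24) = ((-7 + 1 - 5) + 7)*(-24) = (-11 + 7)*(-24) = -4*(-24) = 96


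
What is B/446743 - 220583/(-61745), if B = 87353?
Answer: 103937522154/27584146535 ≈ 3.7680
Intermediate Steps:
B/446743 - 220583/(-61745) = 87353/446743 - 220583/(-61745) = 87353*(1/446743) - 220583*(-1/61745) = 87353/446743 + 220583/61745 = 103937522154/27584146535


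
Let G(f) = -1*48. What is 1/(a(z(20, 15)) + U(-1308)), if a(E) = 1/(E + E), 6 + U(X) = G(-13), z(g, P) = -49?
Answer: -98/5293 ≈ -0.018515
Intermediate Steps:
G(f) = -48
U(X) = -54 (U(X) = -6 - 48 = -54)
a(E) = 1/(2*E)
1/(a(z(20, 15)) + U(-1308)) = 1/((1/2)/(-49) - 54) = 1/((1/2)*(-1/49) - 54) = 1/(-1/98 - 54) = 1/(-5293/98) = -98/5293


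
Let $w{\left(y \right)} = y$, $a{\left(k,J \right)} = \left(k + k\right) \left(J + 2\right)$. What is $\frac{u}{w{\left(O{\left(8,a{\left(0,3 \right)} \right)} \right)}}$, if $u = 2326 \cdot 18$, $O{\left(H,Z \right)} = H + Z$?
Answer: $\frac{10467}{2} \approx 5233.5$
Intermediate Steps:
$a{\left(k,J \right)} = 2 k \left(2 + J\right)$
$u = 41868$
$\frac{u}{w{\left(O{\left(8,a{\left(0,3 \right)} \right)} \right)}} = \frac{41868}{8 + 2 \cdot 0 \left(2 + 3\right)} = \frac{41868}{8 + 2 \cdot 0 \cdot 5} = \frac{41868}{8 + 0} = \frac{41868}{8} = 41868 \cdot \frac{1}{8} = \frac{10467}{2}$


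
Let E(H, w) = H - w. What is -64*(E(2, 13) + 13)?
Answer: -128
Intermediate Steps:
-64*(E(2, 13) + 13) = -64*((2 - 1*13) + 13) = -64*((2 - 13) + 13) = -64*(-11 + 13) = -64*2 = -128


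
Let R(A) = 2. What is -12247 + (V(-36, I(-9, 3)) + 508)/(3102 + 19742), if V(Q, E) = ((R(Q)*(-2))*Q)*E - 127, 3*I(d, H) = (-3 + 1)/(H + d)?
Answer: -279770071/22844 ≈ -12247.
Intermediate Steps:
I(d, H) = -2/(3*(H + d)) (I(d, H) = ((-3 + 1)/(H + d))/3 = (-2/(H + d))/3 = -2/(3*(H + d)))
V(Q, E) = -127 - 4*E*Q (V(Q, E) = ((2*(-2))*Q)*E - 127 = (-4*Q)*E - 127 = -4*E*Q - 127 = -127 - 4*E*Q)
-12247 + (V(-36, I(-9, 3)) + 508)/(3102 + 19742) = -12247 + ((-127 - 4*(-2/(3*3 + 3*(-9)))*(-36)) + 508)/(3102 + 19742) = -12247 + ((-127 - 4*(-2/(9 - 27))*(-36)) + 508)/22844 = -12247 + ((-127 - 4*(-2/(-18))*(-36)) + 508)*(1/22844) = -12247 + ((-127 - 4*(-2*(-1/18))*(-36)) + 508)*(1/22844) = -12247 + ((-127 - 4*⅑*(-36)) + 508)*(1/22844) = -12247 + ((-127 + 16) + 508)*(1/22844) = -12247 + (-111 + 508)*(1/22844) = -12247 + 397*(1/22844) = -12247 + 397/22844 = -279770071/22844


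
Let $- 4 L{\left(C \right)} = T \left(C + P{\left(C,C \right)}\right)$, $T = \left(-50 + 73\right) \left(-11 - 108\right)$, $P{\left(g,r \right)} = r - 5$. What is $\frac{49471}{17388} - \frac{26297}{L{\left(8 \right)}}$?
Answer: $- \frac{2109227}{3251556} \approx -0.64868$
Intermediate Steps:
$P{\left(g,r \right)} = -5 + r$ ($P{\left(g,r \right)} = r - 5 = -5 + r$)
$T = -2737$ ($T = 23 \left(-119\right) = -2737$)
$L{\left(C \right)} = - \frac{13685}{4} + \frac{2737 C}{2}$ ($L{\left(C \right)} = - \frac{\left(-2737\right) \left(C + \left(-5 + C\right)\right)}{4} = - \frac{\left(-2737\right) \left(-5 + 2 C\right)}{4} = - \frac{13685 - 5474 C}{4} = - \frac{13685}{4} + \frac{2737 C}{2}$)
$\frac{49471}{17388} - \frac{26297}{L{\left(8 \right)}} = \frac{49471}{17388} - \frac{26297}{- \frac{13685}{4} + \frac{2737}{2} \cdot 8} = 49471 \cdot \frac{1}{17388} - \frac{26297}{- \frac{13685}{4} + 10948} = \frac{49471}{17388} - \frac{26297}{\frac{30107}{4}} = \frac{49471}{17388} - \frac{105188}{30107} = - \frac{2109227}{3251556}$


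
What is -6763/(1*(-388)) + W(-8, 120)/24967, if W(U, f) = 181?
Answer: 168922049/9687196 ≈ 17.438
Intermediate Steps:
-6763/(1*(-388)) + W(-8, 120)/24967 = -6763/(1*(-388)) + 181/24967 = -6763/(-388) + 181*(1/24967) = -6763*(-1/388) + 181/24967 = 6763/388 + 181/24967 = 168922049/9687196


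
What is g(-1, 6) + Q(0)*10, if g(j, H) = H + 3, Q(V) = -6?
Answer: -51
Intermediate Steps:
g(j, H) = 3 + H
g(-1, 6) + Q(0)*10 = (3 + 6) - 6*10 = 9 - 60 = -51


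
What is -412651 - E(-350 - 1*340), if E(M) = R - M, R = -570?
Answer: -412771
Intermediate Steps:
E(M) = -570 - M
-412651 - E(-350 - 1*340) = -412651 - (-570 - (-350 - 1*340)) = -412651 - (-570 - (-350 - 340)) = -412651 - (-570 - 1*(-690)) = -412651 - (-570 + 690) = -412651 - 1*120 = -412651 - 120 = -412771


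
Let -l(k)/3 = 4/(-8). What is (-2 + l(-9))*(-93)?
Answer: 93/2 ≈ 46.500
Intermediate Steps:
l(k) = 3/2 (l(k) = -12/(-8) = -12*(-1)/8 = -3*(-½) = 3/2)
(-2 + l(-9))*(-93) = (-2 + 3/2)*(-93) = -½*(-93) = 93/2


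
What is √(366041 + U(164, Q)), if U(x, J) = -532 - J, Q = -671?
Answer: 2*√91545 ≈ 605.13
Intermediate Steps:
√(366041 + U(164, Q)) = √(366041 + (-532 - 1*(-671))) = √(366041 + (-532 + 671)) = √(366041 + 139) = √366180 = 2*√91545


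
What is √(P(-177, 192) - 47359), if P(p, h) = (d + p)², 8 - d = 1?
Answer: 3*I*√2051 ≈ 135.86*I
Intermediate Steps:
d = 7 (d = 8 - 1*1 = 8 - 1 = 7)
P(p, h) = (7 + p)²
√(P(-177, 192) - 47359) = √((7 - 177)² - 47359) = √((-170)² - 47359) = √(28900 - 47359) = √(-18459) = 3*I*√2051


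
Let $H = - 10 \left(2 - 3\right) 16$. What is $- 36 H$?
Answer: $-5760$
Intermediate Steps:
$H = 160$ ($H = - 10 \left(2 - 3\right) 16 = \left(-10\right) \left(-1\right) 16 = 10 \cdot 16 = 160$)
$- 36 H = \left(-36\right) 160 = -5760$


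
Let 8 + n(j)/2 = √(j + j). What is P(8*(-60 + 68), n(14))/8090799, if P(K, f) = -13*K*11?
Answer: -9152/8090799 ≈ -0.0011312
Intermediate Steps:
n(j) = -16 + 2*√2*√j (n(j) = -16 + 2*√(j + j) = -16 + 2*√(2*j) = -16 + 2*(√2*√j) = -16 + 2*√2*√j)
P(K, f) = -143*K
P(8*(-60 + 68), n(14))/8090799 = -1144*(-60 + 68)/8090799 = -1144*8*(1/8090799) = -143*64*(1/8090799) = -9152*1/8090799 = -9152/8090799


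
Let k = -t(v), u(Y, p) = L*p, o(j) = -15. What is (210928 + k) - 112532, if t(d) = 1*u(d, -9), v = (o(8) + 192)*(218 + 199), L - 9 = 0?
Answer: 98477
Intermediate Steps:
L = 9 (L = 9 + 0 = 9)
u(Y, p) = 9*p
v = 73809 (v = (-15 + 192)*(218 + 199) = 177*417 = 73809)
t(d) = -81 (t(d) = 1*(9*(-9)) = 1*(-81) = -81)
k = 81 (k = -1*(-81) = 81)
(210928 + k) - 112532 = (210928 + 81) - 112532 = 211009 - 112532 = 98477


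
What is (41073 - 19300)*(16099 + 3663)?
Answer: 430278026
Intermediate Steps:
(41073 - 19300)*(16099 + 3663) = 21773*19762 = 430278026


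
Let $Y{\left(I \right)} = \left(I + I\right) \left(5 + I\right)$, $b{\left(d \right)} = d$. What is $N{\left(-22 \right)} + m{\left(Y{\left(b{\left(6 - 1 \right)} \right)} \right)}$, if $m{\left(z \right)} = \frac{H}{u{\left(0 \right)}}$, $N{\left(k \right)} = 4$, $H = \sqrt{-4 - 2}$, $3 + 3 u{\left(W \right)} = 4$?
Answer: $4 + 3 i \sqrt{6} \approx 4.0 + 7.3485 i$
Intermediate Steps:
$u{\left(W \right)} = \frac{1}{3}$ ($u{\left(W \right)} = -1 + \frac{1}{3} \cdot 4 = -1 + \frac{4}{3} = \frac{1}{3}$)
$H = i \sqrt{6}$ ($H = \sqrt{-6} = i \sqrt{6} \approx 2.4495 i$)
$Y{\left(I \right)} = 2 I \left(5 + I\right)$
$m{\left(z \right)} = 3 i \sqrt{6}$ ($m{\left(z \right)} = i \sqrt{6} \frac{1}{\frac{1}{3}} = i \sqrt{6} \cdot 3 = 3 i \sqrt{6}$)
$N{\left(-22 \right)} + m{\left(Y{\left(b{\left(6 - 1 \right)} \right)} \right)} = 4 + 3 i \sqrt{6}$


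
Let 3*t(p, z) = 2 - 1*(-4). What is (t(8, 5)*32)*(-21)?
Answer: -1344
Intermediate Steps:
t(p, z) = 2 (t(p, z) = (2 - 1*(-4))/3 = (2 + 4)/3 = (⅓)*6 = 2)
(t(8, 5)*32)*(-21) = (2*32)*(-21) = 64*(-21) = -1344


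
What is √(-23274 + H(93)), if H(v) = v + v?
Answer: 4*I*√1443 ≈ 151.95*I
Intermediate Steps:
H(v) = 2*v
√(-23274 + H(93)) = √(-23274 + 2*93) = √(-23274 + 186) = √(-23088) = 4*I*√1443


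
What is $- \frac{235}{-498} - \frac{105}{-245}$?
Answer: $\frac{3139}{3486} \approx 0.90046$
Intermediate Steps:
$- \frac{235}{-498} - \frac{105}{-245} = \left(-235\right) \left(- \frac{1}{498}\right) - - \frac{3}{7} = \frac{235}{498} + \frac{3}{7} = \frac{3139}{3486}$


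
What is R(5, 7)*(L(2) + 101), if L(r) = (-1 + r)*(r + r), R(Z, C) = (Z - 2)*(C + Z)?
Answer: 3780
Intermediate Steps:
R(Z, C) = (-2 + Z)*(C + Z)
L(r) = 2*r*(-1 + r) (L(r) = (-1 + r)*(2*r) = 2*r*(-1 + r))
R(5, 7)*(L(2) + 101) = (5**2 - 2*7 - 2*5 + 7*5)*(2*2*(-1 + 2) + 101) = (25 - 14 - 10 + 35)*(2*2*1 + 101) = 36*(4 + 101) = 36*105 = 3780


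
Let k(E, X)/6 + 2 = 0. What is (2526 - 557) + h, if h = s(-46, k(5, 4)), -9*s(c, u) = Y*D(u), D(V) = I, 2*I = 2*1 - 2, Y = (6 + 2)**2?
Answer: 1969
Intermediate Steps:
k(E, X) = -12 (k(E, X) = -12 + 6*0 = -12 + 0 = -12)
Y = 64 (Y = 8**2 = 64)
I = 0 (I = (2*1 - 2)/2 = (2 - 2)/2 = (1/2)*0 = 0)
D(V) = 0
s(c, u) = 0 (s(c, u) = -64*0/9 = -1/9*0 = 0)
h = 0
(2526 - 557) + h = (2526 - 557) + 0 = 1969 + 0 = 1969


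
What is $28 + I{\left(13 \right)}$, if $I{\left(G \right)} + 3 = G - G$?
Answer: $25$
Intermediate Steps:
$I{\left(G \right)} = -3$ ($I{\left(G \right)} = -3 + \left(G - G\right) = -3 + 0 = -3$)
$28 + I{\left(13 \right)} = 28 - 3 = 25$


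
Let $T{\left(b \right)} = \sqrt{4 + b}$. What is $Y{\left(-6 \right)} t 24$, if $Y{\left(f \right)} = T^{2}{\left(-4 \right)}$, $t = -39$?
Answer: $0$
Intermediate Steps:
$Y{\left(f \right)} = 0$ ($Y{\left(f \right)} = \left(\sqrt{4 - 4}\right)^{2} = \left(\sqrt{0}\right)^{2} = 0^{2} = 0$)
$Y{\left(-6 \right)} t 24 = 0 \left(-39\right) 24 = 0 \cdot 24 = 0$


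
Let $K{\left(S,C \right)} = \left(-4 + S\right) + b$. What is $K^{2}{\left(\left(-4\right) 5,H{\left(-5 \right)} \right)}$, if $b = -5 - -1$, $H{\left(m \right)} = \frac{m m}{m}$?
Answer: $784$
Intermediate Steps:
$H{\left(m \right)} = m$ ($H{\left(m \right)} = \frac{m^{2}}{m} = m$)
$b = -4$ ($b = -5 + 1 = -4$)
$K{\left(S,C \right)} = -8 + S$ ($K{\left(S,C \right)} = \left(-4 + S\right) - 4 = -8 + S$)
$K^{2}{\left(\left(-4\right) 5,H{\left(-5 \right)} \right)} = \left(-8 - 20\right)^{2} = \left(-28\right)^{2} = 784$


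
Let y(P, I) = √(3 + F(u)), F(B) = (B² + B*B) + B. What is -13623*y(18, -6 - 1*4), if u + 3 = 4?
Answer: -13623*√6 ≈ -33369.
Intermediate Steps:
u = 1 (u = -3 + 4 = 1)
F(B) = B + 2*B² (F(B) = (B² + B²) + B = 2*B² + B = B + 2*B²)
y(P, I) = √6 (y(P, I) = √(3 + 1*(1 + 2*1)) = √(3 + 1*(1 + 2)) = √(3 + 1*3) = √(3 + 3) = √6)
-13623*y(18, -6 - 1*4) = -13623*√6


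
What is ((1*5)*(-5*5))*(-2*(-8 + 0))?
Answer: -2000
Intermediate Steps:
((1*5)*(-5*5))*(-2*(-8 + 0)) = (5*(-25))*(-2*(-8)) = -125*16 = -2000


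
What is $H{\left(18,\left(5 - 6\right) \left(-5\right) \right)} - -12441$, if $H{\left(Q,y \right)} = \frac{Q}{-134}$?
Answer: $\frac{833538}{67} \approx 12441.0$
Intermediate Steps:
$H{\left(Q,y \right)} = - \frac{Q}{134}$ ($H{\left(Q,y \right)} = Q \left(- \frac{1}{134}\right) = - \frac{Q}{134}$)
$H{\left(18,\left(5 - 6\right) \left(-5\right) \right)} - -12441 = \left(- \frac{1}{134}\right) 18 - -12441 = - \frac{9}{67} + 12441 = \frac{833538}{67}$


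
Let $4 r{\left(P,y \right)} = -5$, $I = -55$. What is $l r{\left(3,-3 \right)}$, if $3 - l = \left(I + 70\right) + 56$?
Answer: $85$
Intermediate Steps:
$r{\left(P,y \right)} = - \frac{5}{4}$ ($r{\left(P,y \right)} = \frac{1}{4} \left(-5\right) = - \frac{5}{4}$)
$l = -68$ ($l = 3 - \left(\left(-55 + 70\right) + 56\right) = 3 - \left(15 + 56\right) = 3 - 71 = -68$)
$l r{\left(3,-3 \right)} = \left(-68\right) \left(- \frac{5}{4}\right) = 85$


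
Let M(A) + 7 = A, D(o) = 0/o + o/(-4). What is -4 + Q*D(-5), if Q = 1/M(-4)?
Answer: -181/44 ≈ -4.1136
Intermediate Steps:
D(o) = -o/4 (D(o) = 0 + o*(-¼) = 0 - o/4 = -o/4)
M(A) = -7 + A
Q = -1/11 (Q = 1/(-7 - 4) = 1/(-11) = -1/11 ≈ -0.090909)
-4 + Q*D(-5) = -4 - (-1)*(-5)/44 = -4 - 1/11*5/4 = -4 - 5/44 = -181/44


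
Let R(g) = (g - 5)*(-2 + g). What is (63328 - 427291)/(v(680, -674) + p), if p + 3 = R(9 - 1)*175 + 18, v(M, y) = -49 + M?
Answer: -363963/3796 ≈ -95.881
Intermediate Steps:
R(g) = (-5 + g)*(-2 + g)
p = 3165 (p = -3 + ((10 + (9 - 1)**2 - 7*(9 - 1))*175 + 18) = -3 + ((10 + 8**2 - 7*8)*175 + 18) = -3 + ((10 + 64 - 56)*175 + 18) = -3 + (18*175 + 18) = -3 + (3150 + 18) = -3 + 3168 = 3165)
(63328 - 427291)/(v(680, -674) + p) = (63328 - 427291)/((-49 + 680) + 3165) = -363963/(631 + 3165) = -363963/3796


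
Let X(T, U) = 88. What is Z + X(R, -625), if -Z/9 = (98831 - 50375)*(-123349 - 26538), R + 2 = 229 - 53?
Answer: 65366320336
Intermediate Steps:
R = 174 (R = -2 + (229 - 53) = -2 + 176 = 174)
Z = 65366320248 (Z = -9*(98831 - 50375)*(-123349 - 26538) = -436104*(-149887) = -9*(-7262924472) = 65366320248)
Z + X(R, -625) = 65366320248 + 88 = 65366320336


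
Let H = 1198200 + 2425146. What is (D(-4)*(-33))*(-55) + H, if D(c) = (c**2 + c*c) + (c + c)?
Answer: 3666906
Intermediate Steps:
D(c) = 2*c + 2*c**2 (D(c) = (c**2 + c**2) + 2*c = 2*c**2 + 2*c = 2*c + 2*c**2)
H = 3623346
(D(-4)*(-33))*(-55) + H = ((2*(-4)*(1 - 4))*(-33))*(-55) + 3623346 = ((2*(-4)*(-3))*(-33))*(-55) + 3623346 = (24*(-33))*(-55) + 3623346 = -792*(-55) + 3623346 = 43560 + 3623346 = 3666906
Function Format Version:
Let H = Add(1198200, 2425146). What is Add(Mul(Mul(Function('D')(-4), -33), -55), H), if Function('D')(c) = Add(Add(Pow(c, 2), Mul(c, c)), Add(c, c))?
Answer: 3666906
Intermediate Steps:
Function('D')(c) = Add(Mul(2, c), Mul(2, Pow(c, 2))) (Function('D')(c) = Add(Add(Pow(c, 2), Pow(c, 2)), Mul(2, c)) = Add(Mul(2, Pow(c, 2)), Mul(2, c)) = Add(Mul(2, c), Mul(2, Pow(c, 2))))
H = 3623346
Add(Mul(Mul(Function('D')(-4), -33), -55), H) = Add(Mul(Mul(Mul(2, -4, Add(1, -4)), -33), -55), 3623346) = Add(Mul(Mul(Mul(2, -4, -3), -33), -55), 3623346) = Add(Mul(Mul(24, -33), -55), 3623346) = Add(Mul(-792, -55), 3623346) = Add(43560, 3623346) = 3666906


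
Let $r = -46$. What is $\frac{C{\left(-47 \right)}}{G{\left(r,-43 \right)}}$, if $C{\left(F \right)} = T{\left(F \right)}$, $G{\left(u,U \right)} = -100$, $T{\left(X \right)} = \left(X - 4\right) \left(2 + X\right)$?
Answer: $- \frac{459}{20} \approx -22.95$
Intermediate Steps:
$T{\left(X \right)} = \left(-4 + X\right) \left(2 + X\right)$
$C{\left(F \right)} = -8 + F^{2} - 2 F$
$\frac{C{\left(-47 \right)}}{G{\left(r,-43 \right)}} = \frac{-8 + \left(-47\right)^{2} - -94}{-100} = \left(-8 + 2209 + 94\right) \left(- \frac{1}{100}\right) = 2295 \left(- \frac{1}{100}\right) = - \frac{459}{20}$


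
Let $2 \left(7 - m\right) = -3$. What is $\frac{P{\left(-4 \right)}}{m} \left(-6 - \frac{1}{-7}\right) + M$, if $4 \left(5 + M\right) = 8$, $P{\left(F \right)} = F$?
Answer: $- \frac{29}{119} \approx -0.2437$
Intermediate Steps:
$m = \frac{17}{2}$ ($m = 7 - - \frac{3}{2} = 7 + \frac{3}{2} = \frac{17}{2} \approx 8.5$)
$M = -3$ ($M = -5 + \frac{1}{4} \cdot 8 = -5 + 2 = -3$)
$\frac{P{\left(-4 \right)}}{m} \left(-6 - \frac{1}{-7}\right) + M = - \frac{4}{\frac{17}{2}} \left(-6 - \frac{1}{-7}\right) - 3 = \left(-4\right) \frac{2}{17} \left(-6 - - \frac{1}{7}\right) - 3 = - \frac{8 \left(-6 + \frac{1}{7}\right)}{17} - 3 = \left(- \frac{8}{17}\right) \left(- \frac{41}{7}\right) - 3 = \frac{328}{119} - 3 = - \frac{29}{119}$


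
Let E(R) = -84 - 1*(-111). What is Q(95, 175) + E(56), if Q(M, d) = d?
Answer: 202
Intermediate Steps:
E(R) = 27 (E(R) = -84 + 111 = 27)
Q(95, 175) + E(56) = 175 + 27 = 202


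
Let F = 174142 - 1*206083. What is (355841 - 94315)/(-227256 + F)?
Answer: -261526/259197 ≈ -1.0090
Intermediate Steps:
F = -31941 (F = 174142 - 206083 = -31941)
(355841 - 94315)/(-227256 + F) = (355841 - 94315)/(-227256 - 31941) = 261526/(-259197) = 261526*(-1/259197) = -261526/259197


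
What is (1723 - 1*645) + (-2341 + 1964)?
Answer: 701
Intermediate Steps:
(1723 - 1*645) + (-2341 + 1964) = (1723 - 645) - 377 = 1078 - 377 = 701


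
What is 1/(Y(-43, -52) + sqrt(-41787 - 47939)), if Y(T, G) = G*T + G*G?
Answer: -I/(sqrt(89726) - 4940*I) ≈ 0.00020169 - 1.223e-5*I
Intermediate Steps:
Y(T, G) = G**2 + G*T (Y(T, G) = G*T + G**2 = G**2 + G*T)
1/(Y(-43, -52) + sqrt(-41787 - 47939)) = 1/(-52*(-52 - 43) + sqrt(-41787 - 47939)) = 1/(-52*(-95) + sqrt(-89726)) = 1/(4940 + I*sqrt(89726))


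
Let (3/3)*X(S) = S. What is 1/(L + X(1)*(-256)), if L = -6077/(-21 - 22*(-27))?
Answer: -573/152765 ≈ -0.0037509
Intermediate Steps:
X(S) = S
L = -6077/573 (L = -6077/(-21 + 594) = -6077/573 ≈ -10.606)
1/(L + X(1)*(-256)) = 1/(-6077/573 + 1*(-256)) = 1/(-6077/573 - 256) = 1/(-152765/573) = -573/152765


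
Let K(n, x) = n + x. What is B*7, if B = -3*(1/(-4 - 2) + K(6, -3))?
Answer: -119/2 ≈ -59.500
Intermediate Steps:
B = -17/2 (B = -3*(1/(-4 - 2) + (6 - 3)) = -3*(1/(-6) + 3) = -3*(-⅙ + 3) = -3*17/6 = -17/2 ≈ -8.5000)
B*7 = -17/2*7 = -119/2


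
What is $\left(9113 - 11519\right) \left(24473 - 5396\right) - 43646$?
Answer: $-45942908$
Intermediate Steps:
$\left(9113 - 11519\right) \left(24473 - 5396\right) - 43646 = \left(-2406\right) 19077 - 43646 = -45899262 - 43646 = -45942908$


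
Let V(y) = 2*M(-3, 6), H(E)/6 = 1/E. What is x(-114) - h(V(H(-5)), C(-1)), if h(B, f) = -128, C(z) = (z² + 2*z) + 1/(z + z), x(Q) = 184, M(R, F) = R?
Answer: 312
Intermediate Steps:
H(E) = 6/E
V(y) = -6 (V(y) = 2*(-3) = -6)
C(z) = z² + 1/(2*z) + 2*z (C(z) = (z² + 2*z) + 1/(2*z) = z² + 1/(2*z) + 2*z)
x(-114) - h(V(H(-5)), C(-1)) = 184 - 1*(-128) = 184 + 128 = 312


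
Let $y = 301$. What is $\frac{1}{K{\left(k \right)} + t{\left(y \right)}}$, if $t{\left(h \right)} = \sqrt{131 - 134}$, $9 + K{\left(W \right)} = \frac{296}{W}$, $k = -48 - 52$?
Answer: $- \frac{7475}{91276} - \frac{625 i \sqrt{3}}{91276} \approx -0.081895 - 0.01186 i$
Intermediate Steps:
$k = -100$
$K{\left(W \right)} = -9 + \frac{296}{W}$
$t{\left(h \right)} = i \sqrt{3}$ ($t{\left(h \right)} = \sqrt{-3} = i \sqrt{3}$)
$\frac{1}{K{\left(k \right)} + t{\left(y \right)}} = \frac{1}{\left(-9 + \frac{296}{-100}\right) + i \sqrt{3}} = \frac{1}{\left(-9 + 296 \left(- \frac{1}{100}\right)\right) + i \sqrt{3}} = \frac{1}{\left(-9 - \frac{74}{25}\right) + i \sqrt{3}} = \frac{1}{- \frac{299}{25} + i \sqrt{3}}$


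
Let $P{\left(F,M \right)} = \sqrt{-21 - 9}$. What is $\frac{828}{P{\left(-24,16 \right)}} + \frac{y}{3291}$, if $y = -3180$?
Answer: $- \frac{1060}{1097} - \frac{138 i \sqrt{30}}{5} \approx -0.96627 - 151.17 i$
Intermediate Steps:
$P{\left(F,M \right)} = i \sqrt{30}$ ($P{\left(F,M \right)} = \sqrt{-30} = i \sqrt{30}$)
$\frac{828}{P{\left(-24,16 \right)}} + \frac{y}{3291} = \frac{828}{i \sqrt{30}} - \frac{3180}{3291} = 828 \left(- \frac{i \sqrt{30}}{30}\right) - \frac{1060}{1097} = - \frac{138 i \sqrt{30}}{5} - \frac{1060}{1097} = - \frac{1060}{1097} - \frac{138 i \sqrt{30}}{5}$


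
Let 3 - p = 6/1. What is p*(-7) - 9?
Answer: 12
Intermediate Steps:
p = -3 (p = 3 - 6/1 = 3 - 6 = -3)
p*(-7) - 9 = -3*(-7) - 9 = 21 - 9 = 12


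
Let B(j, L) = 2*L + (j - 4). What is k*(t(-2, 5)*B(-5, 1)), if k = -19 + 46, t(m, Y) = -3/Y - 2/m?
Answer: -378/5 ≈ -75.600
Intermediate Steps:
B(j, L) = -4 + j + 2*L (B(j, L) = 2*L + (-4 + j) = -4 + j + 2*L)
k = 27
k*(t(-2, 5)*B(-5, 1)) = 27*((-3/5 - 2/(-2))*(-4 - 5 + 2*1)) = 27*((-3*⅕ - 2*(-½))*(-4 - 5 + 2)) = 27*((-⅗ + 1)*(-7)) = 27*((⅖)*(-7)) = 27*(-14/5) = -378/5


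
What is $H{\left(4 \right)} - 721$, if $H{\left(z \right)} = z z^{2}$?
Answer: $-657$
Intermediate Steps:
$H{\left(z \right)} = z^{3}$
$H{\left(4 \right)} - 721 = 4^{3} - 721 = 64 - 721 = -657$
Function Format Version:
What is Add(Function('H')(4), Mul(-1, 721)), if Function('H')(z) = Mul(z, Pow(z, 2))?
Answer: -657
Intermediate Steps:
Function('H')(z) = Pow(z, 3)
Add(Function('H')(4), Mul(-1, 721)) = Add(Pow(4, 3), Mul(-1, 721)) = Add(64, -721) = -657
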